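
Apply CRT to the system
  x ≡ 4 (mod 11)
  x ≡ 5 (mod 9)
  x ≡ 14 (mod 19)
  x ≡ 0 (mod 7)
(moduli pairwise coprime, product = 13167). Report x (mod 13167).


Product of moduli M = 11 · 9 · 19 · 7 = 13167.
Merge one congruence at a time:
  Start: x ≡ 4 (mod 11).
  Combine with x ≡ 5 (mod 9); new modulus lcm = 99.
    Write x = 4 + 11·t and substitute into x ≡ 5 (mod 9): 11·t ≡ 5 − 4 = 1 (mod 9).
    Reduce coefficients mod 9: 2·t ≡ 1 (mod 9).
    The inverse of 2 mod 9 is 5 (since 2·5 = 10 = 1·9 + 1), so t ≡ 5·1 = 5 ≡ 5 (mod 9).
    Then x = 4 + 11·5 = 59, valid modulo lcm(11, 9) = 99: x ≡ 59 (mod 99).
  Combine with x ≡ 14 (mod 19); new modulus lcm = 1881.
    Write x = 59 + 99·t and substitute into x ≡ 14 (mod 19): 99·t ≡ 14 − 59 = -45 (mod 19).
    Reduce coefficients mod 19: 4·t ≡ 12 (mod 19).
    The inverse of 4 mod 19 is 5 (since 4·5 = 20 = 1·19 + 1), so t ≡ 5·12 = 60 ≡ 3 (mod 19).
    Then x = 59 + 99·3 = 356, valid modulo lcm(99, 19) = 1881: x ≡ 356 (mod 1881).
  Combine with x ≡ 0 (mod 7); new modulus lcm = 13167.
    Write x = 356 + 1881·t and substitute into x ≡ 0 (mod 7): 1881·t ≡ 0 − 356 = -356 (mod 7).
    Reduce coefficients mod 7: 5·t ≡ 1 (mod 7).
    The inverse of 5 mod 7 is 3 (since 5·3 = 15 = 2·7 + 1), so t ≡ 3·1 = 3 ≡ 3 (mod 7).
    Then x = 356 + 1881·3 = 5999, valid modulo lcm(1881, 7) = 13167: x ≡ 5999 (mod 13167).
Verify against each original: 5999 mod 11 = 4, 5999 mod 9 = 5, 5999 mod 19 = 14, 5999 mod 7 = 0.

x ≡ 5999 (mod 13167).


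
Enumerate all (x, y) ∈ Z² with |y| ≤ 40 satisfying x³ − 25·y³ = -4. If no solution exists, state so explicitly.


The equation is x³ - 25y³ = -4. For fixed y, x³ = 25·y³ − 4, so a solution requires the RHS to be a perfect cube.
Strategy: iterate y from -40 to 40, compute RHS = 25·y³ − 4, and check whether it is a (positive or negative) perfect cube.
Check small values of y:
  y = 0: RHS = -4 is not a perfect cube.
  y = 1: RHS = 21 is not a perfect cube.
  y = -1: RHS = -29 is not a perfect cube.
  y = 2: RHS = 196 is not a perfect cube.
  y = -2: RHS = -204 is not a perfect cube.
  y = 3: RHS = 671 is not a perfect cube.
  y = -3: RHS = -679 is not a perfect cube.
Continuing the search up to |y| = 40 finds no solutions either.
No (x, y) in the scanned range satisfies the equation.

No integer solutions with |y| ≤ 40.


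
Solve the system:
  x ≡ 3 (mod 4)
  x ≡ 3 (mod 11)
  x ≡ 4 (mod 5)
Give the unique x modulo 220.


Moduli 4, 11, 5 are pairwise coprime; by CRT there is a unique solution modulo M = 4 · 11 · 5 = 220.
Solve pairwise, accumulating the modulus:
  Start with x ≡ 3 (mod 4).
  Combine with x ≡ 3 (mod 11): since gcd(4, 11) = 1, we get a unique residue mod 44.
    Write x = 3 + 4·t and substitute into x ≡ 3 (mod 11): 4·t ≡ 3 − 3 = 0 (mod 11).
    The inverse of 4 mod 11 is 3 (since 4·3 = 12 = 1·11 + 1), so t ≡ 3·0 = 0 ≡ 0 (mod 11).
    Then x = 3 + 4·0 = 3, valid modulo lcm(4, 11) = 44: x ≡ 3 (mod 44).
  Combine with x ≡ 4 (mod 5): since gcd(44, 5) = 1, we get a unique residue mod 220.
    Write x = 3 + 44·t and substitute into x ≡ 4 (mod 5): 44·t ≡ 4 − 3 = 1 (mod 5).
    Reduce coefficients mod 5: 4·t ≡ 1 (mod 5).
    The inverse of 4 mod 5 is 4 (since 4·4 = 16 = 3·5 + 1), so t ≡ 4·1 = 4 ≡ 4 (mod 5).
    Then x = 3 + 44·4 = 179, valid modulo lcm(44, 5) = 220: x ≡ 179 (mod 220).
Verify: 179 mod 4 = 3 ✓, 179 mod 11 = 3 ✓, 179 mod 5 = 4 ✓.

x ≡ 179 (mod 220).


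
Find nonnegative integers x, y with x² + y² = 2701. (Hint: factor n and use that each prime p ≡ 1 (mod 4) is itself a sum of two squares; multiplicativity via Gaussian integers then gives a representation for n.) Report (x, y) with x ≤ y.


Step 1: Factor n = 2701 = 37 · 73.
Step 2: Check the mod-4 condition on each prime factor: 37 ≡ 1 (mod 4), exponent 1; 73 ≡ 1 (mod 4), exponent 1.
All primes ≡ 3 (mod 4) appear to even exponent (or don't appear), so by the two-squares theorem n IS expressible as a sum of two squares.
Step 3: Build a representation. Here n = 37 · 73 is a product of primes ≡ 1 (mod 4). Each prime p ≡ 1 (mod 4) is itself a sum of two squares; find a² by testing p − a² for a perfect square:
  37: 37 − 1² = 36 = 6² ⇒ 37 = 1² + 6².
  73: 73 − 1² = 72, 73 − 2² = 69, 73 − 3² = 64 = 8² ⇒ 73 = 3² + 8².
  Combine using the Brahmagupta–Fibonacci identity (a² + b²)(c² + d²) = (ac − bd)² + (ad + bc)² = (ac + bd)² + (ad − bc)²:
  37 · 73 = 2701: from (1² + 6²)(3² + 8²), take (1·3 − 6·8, 1·8 + 6·3) = (3 − 48, 8 + 18) = (-45, 26); dropping signs (only squares matter) gives (45, 26); check 45² + 26² = 2025 + 676 = 2701 ✓.
Step 4: Order so x ≤ y and verify: 26² + 45² = 676 + 2025 = 2701 = n. ✓

n = 2701 = 26² + 45² (one valid representation with x ≤ y).


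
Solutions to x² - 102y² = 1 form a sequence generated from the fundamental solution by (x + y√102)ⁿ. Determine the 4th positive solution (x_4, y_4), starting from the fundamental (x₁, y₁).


Step 1: Find the fundamental solution (x₁, y₁) of x² - 102y² = 1.
  Expand √102 as a continued fraction. a₀ = ⌊√102⌋ = 10; iterate m_{k+1} = d_k·a_k − m_k, d_{k+1} = (102 − m_{k+1}²)/d_k, a_{k+1} = ⌊(a₀ + m_{k+1})/d_{k+1}⌋ (starting m₀ = 0, d₀ = 1), with convergents p_k = a_k·p_{k-1} + p_{k-2}, q_k = a_k·q_{k-1} + q_{k-2} (p₋₁ = 1, q₋₁ = 0):
  k = 0: a₀ = 10; p₀/q₀ = 10/1; p₀² − 102·q₀² = 100 − 102 = -2.
  k = 1: m = 10, d = 2, a = ⌊(10 + 10)/2⌋ = 10; p/q = (10·10 + 1)/(10·1 + 0) = 101/10; p² − 102·q² = 10201 − 10200 = 1.
  The first convergent with p² − 102·q² = 1 gives the fundamental solution (x₁, y₁) = (101, 10).
Step 2: Apply the recurrence (x_{n+1}, y_{n+1}) = (x₁x_n + 102y₁y_n, x₁y_n + y₁x_n) repeatedly.
  From (x_1, y_1) = (101, 10): x_2 = 101·101 + 102·10·10 = 20401; y_2 = 101·10 + 10·101 = 2020.
  From (x_2, y_2) = (20401, 2020): x_3 = 101·20401 + 102·10·2020 = 4120901; y_3 = 101·2020 + 10·20401 = 408030.
  From (x_3, y_3) = (4120901, 408030): x_4 = 101·4120901 + 102·10·408030 = 832401601; y_4 = 101·408030 + 10·4120901 = 82420040.
Step 3: Verify x_4² - 102·y_4² = 692892425347363201 - 692892425347363200 = 1 (should be 1). ✓

(x_1, y_1) = (101, 10); (x_4, y_4) = (832401601, 82420040).


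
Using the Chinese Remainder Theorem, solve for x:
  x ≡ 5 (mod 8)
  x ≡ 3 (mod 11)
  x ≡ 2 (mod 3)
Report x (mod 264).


Moduli 8, 11, 3 are pairwise coprime; by CRT there is a unique solution modulo M = 8 · 11 · 3 = 264.
Solve pairwise, accumulating the modulus:
  Start with x ≡ 5 (mod 8).
  Combine with x ≡ 3 (mod 11): since gcd(8, 11) = 1, we get a unique residue mod 88.
    Write x = 5 + 8·t and substitute into x ≡ 3 (mod 11): 8·t ≡ 3 − 5 = -2 (mod 11).
    Reduce coefficients mod 11: 8·t ≡ 9 (mod 11).
    The inverse of 8 mod 11 is 7 (since 8·7 = 56 = 5·11 + 1), so t ≡ 7·9 = 63 ≡ 8 (mod 11).
    Then x = 5 + 8·8 = 69, valid modulo lcm(8, 11) = 88: x ≡ 69 (mod 88).
  Combine with x ≡ 2 (mod 3): since gcd(88, 3) = 1, we get a unique residue mod 264.
    Write x = 69 + 88·t and substitute into x ≡ 2 (mod 3): 88·t ≡ 2 − 69 = -67 (mod 3).
    Reduce coefficients mod 3: 1·t ≡ 2 (mod 3).
    So t ≡ 2 (mod 3).
    Then x = 69 + 88·2 = 245, valid modulo lcm(88, 3) = 264: x ≡ 245 (mod 264).
Verify: 245 mod 8 = 5 ✓, 245 mod 11 = 3 ✓, 245 mod 3 = 2 ✓.

x ≡ 245 (mod 264).


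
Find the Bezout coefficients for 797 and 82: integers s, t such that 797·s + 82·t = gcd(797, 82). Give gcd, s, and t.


Euclidean algorithm on (797, 82) — divide until remainder is 0:
  797 = 9 · 82 + 59
  82 = 1 · 59 + 23
  59 = 2 · 23 + 13
  23 = 1 · 13 + 10
  13 = 1 · 10 + 3
  10 = 3 · 3 + 1
  3 = 3 · 1 + 0
gcd(797, 82) = 1.
Track Bezout coefficients alongside the remainders: start with r₀ = 797 = a·1 + b·0 (s = 1, t = 0) and r₁ = 82 = a·0 + b·1 (s = 0, t = 1); each new remainder r_{k+1} = r_{k-1} − q_k·r_k inherits s_{k+1} = s_{k-1} − q_k·s_k, t_{k+1} = t_{k-1} − q_k·t_k, so r_k = a·s_k + b·t_k at every step:
  q = 9: r = 59, s = 1 − 9·0 = 1, t = 0 − 9·1 = -9  (check: 797·1 + 82·(-9) = 59)
  q = 1: r = 23, s = 0 − 1·1 = -1, t = 1 − 1·(-9) = 10  (check: 797·(-1) + 82·10 = 23)
  q = 2: r = 13, s = 1 − 2·(-1) = 3, t = -9 − 2·10 = -29  (check: 797·3 + 82·(-29) = 13)
  q = 1: r = 10, s = -1 − 1·3 = -4, t = 10 − 1·(-29) = 39  (check: 797·(-4) + 82·39 = 10)
  q = 1: r = 3, s = 3 − 1·(-4) = 7, t = -29 − 1·39 = -68  (check: 797·7 + 82·(-68) = 3)
  q = 3: r = 1, s = -4 − 3·7 = -25, t = 39 − 3·(-68) = 243  (check: 797·(-25) + 82·243 = 1)
The row with r = 1 (the gcd) gives the Bezout coefficients s = -25, t = 243.
Result: 797 · (-25) + 82 · (243) = 1.

gcd(797, 82) = 1; s = -25, t = 243 (check: 797·(-25) + 82·243 = 1).


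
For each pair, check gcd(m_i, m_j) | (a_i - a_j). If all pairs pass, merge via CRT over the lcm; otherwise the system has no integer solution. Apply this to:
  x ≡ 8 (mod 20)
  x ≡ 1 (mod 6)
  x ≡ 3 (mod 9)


Moduli 20, 6, 9 are not pairwise coprime, so CRT works modulo lcm(m_i) when all pairwise compatibility conditions hold.
Pairwise compatibility: gcd(m_i, m_j) must divide a_i - a_j for every pair.
Merge one congruence at a time:
  Start: x ≡ 8 (mod 20).
  Combine with x ≡ 1 (mod 6): gcd(20, 6) = 2, and 1 - 8 = -7 is NOT divisible by 2.
    ⇒ system is inconsistent (no integer solution).

No solution (the system is inconsistent).


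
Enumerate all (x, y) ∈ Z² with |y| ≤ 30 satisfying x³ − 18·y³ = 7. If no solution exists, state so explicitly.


The equation is x³ - 18y³ = 7. For fixed y, x³ = 18·y³ + 7, so a solution requires the RHS to be a perfect cube.
Strategy: iterate y from -30 to 30, compute RHS = 18·y³ + 7, and check whether it is a (positive or negative) perfect cube.
Check small values of y:
  y = 0: RHS = 7 is not a perfect cube.
  y = 1: RHS = 25 is not a perfect cube.
  y = -1: RHS = -11 is not a perfect cube.
  y = 2: RHS = 151 is not a perfect cube.
  y = -2: RHS = -137 is not a perfect cube.
  y = 3: RHS = 493 is not a perfect cube.
  y = -3: RHS = -479 is not a perfect cube.
Continuing the search up to |y| = 30 finds no solutions either.
No (x, y) in the scanned range satisfies the equation.

No integer solutions with |y| ≤ 30.


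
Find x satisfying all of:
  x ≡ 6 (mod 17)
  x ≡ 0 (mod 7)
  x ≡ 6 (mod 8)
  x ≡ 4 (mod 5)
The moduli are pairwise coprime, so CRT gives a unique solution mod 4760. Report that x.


Product of moduli M = 17 · 7 · 8 · 5 = 4760.
Merge one congruence at a time:
  Start: x ≡ 6 (mod 17).
  Combine with x ≡ 0 (mod 7); new modulus lcm = 119.
    Write x = 6 + 17·t and substitute into x ≡ 0 (mod 7): 17·t ≡ 0 − 6 = -6 (mod 7).
    Reduce coefficients mod 7: 3·t ≡ 1 (mod 7).
    The inverse of 3 mod 7 is 5 (since 3·5 = 15 = 2·7 + 1), so t ≡ 5·1 = 5 ≡ 5 (mod 7).
    Then x = 6 + 17·5 = 91, valid modulo lcm(17, 7) = 119: x ≡ 91 (mod 119).
  Combine with x ≡ 6 (mod 8); new modulus lcm = 952.
    Write x = 91 + 119·t and substitute into x ≡ 6 (mod 8): 119·t ≡ 6 − 91 = -85 (mod 8).
    Reduce coefficients mod 8: 7·t ≡ 3 (mod 8).
    The inverse of 7 mod 8 is 7 (since 7·7 = 49 = 6·8 + 1), so t ≡ 7·3 = 21 ≡ 5 (mod 8).
    Then x = 91 + 119·5 = 686, valid modulo lcm(119, 8) = 952: x ≡ 686 (mod 952).
  Combine with x ≡ 4 (mod 5); new modulus lcm = 4760.
    Write x = 686 + 952·t and substitute into x ≡ 4 (mod 5): 952·t ≡ 4 − 686 = -682 (mod 5).
    Reduce coefficients mod 5: 2·t ≡ 3 (mod 5).
    The inverse of 2 mod 5 is 3 (since 2·3 = 6 = 1·5 + 1), so t ≡ 3·3 = 9 ≡ 4 (mod 5).
    Then x = 686 + 952·4 = 4494, valid modulo lcm(952, 5) = 4760: x ≡ 4494 (mod 4760).
Verify against each original: 4494 mod 17 = 6, 4494 mod 7 = 0, 4494 mod 8 = 6, 4494 mod 5 = 4.

x ≡ 4494 (mod 4760).


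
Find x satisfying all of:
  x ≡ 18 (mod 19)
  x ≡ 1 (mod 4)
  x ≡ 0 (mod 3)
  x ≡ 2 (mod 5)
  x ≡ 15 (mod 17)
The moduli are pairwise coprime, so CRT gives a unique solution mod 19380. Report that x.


Product of moduli M = 19 · 4 · 3 · 5 · 17 = 19380.
Merge one congruence at a time:
  Start: x ≡ 18 (mod 19).
  Combine with x ≡ 1 (mod 4); new modulus lcm = 76.
    Write x = 18 + 19·t and substitute into x ≡ 1 (mod 4): 19·t ≡ 1 − 18 = -17 (mod 4).
    Reduce coefficients mod 4: 3·t ≡ 3 (mod 4).
    The inverse of 3 mod 4 is 3 (since 3·3 = 9 = 2·4 + 1), so t ≡ 3·3 = 9 ≡ 1 (mod 4).
    Then x = 18 + 19·1 = 37, valid modulo lcm(19, 4) = 76: x ≡ 37 (mod 76).
  Combine with x ≡ 0 (mod 3); new modulus lcm = 228.
    Write x = 37 + 76·t and substitute into x ≡ 0 (mod 3): 76·t ≡ 0 − 37 = -37 (mod 3).
    Reduce coefficients mod 3: 1·t ≡ 2 (mod 3).
    So t ≡ 2 (mod 3).
    Then x = 37 + 76·2 = 189, valid modulo lcm(76, 3) = 228: x ≡ 189 (mod 228).
  Combine with x ≡ 2 (mod 5); new modulus lcm = 1140.
    Write x = 189 + 228·t and substitute into x ≡ 2 (mod 5): 228·t ≡ 2 − 189 = -187 (mod 5).
    Reduce coefficients mod 5: 3·t ≡ 3 (mod 5).
    The inverse of 3 mod 5 is 2 (since 3·2 = 6 = 1·5 + 1), so t ≡ 2·3 = 6 ≡ 1 (mod 5).
    Then x = 189 + 228·1 = 417, valid modulo lcm(228, 5) = 1140: x ≡ 417 (mod 1140).
  Combine with x ≡ 15 (mod 17); new modulus lcm = 19380.
    Write x = 417 + 1140·t and substitute into x ≡ 15 (mod 17): 1140·t ≡ 15 − 417 = -402 (mod 17).
    Reduce coefficients mod 17: 1·t ≡ 6 (mod 17).
    So t ≡ 6 (mod 17).
    Then x = 417 + 1140·6 = 7257, valid modulo lcm(1140, 17) = 19380: x ≡ 7257 (mod 19380).
Verify against each original: 7257 mod 19 = 18, 7257 mod 4 = 1, 7257 mod 3 = 0, 7257 mod 5 = 2, 7257 mod 17 = 15.

x ≡ 7257 (mod 19380).


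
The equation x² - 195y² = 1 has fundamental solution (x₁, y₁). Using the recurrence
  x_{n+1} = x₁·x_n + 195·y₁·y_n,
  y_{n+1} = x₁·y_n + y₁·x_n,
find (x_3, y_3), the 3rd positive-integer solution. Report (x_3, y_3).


Step 1: Find the fundamental solution (x₁, y₁) of x² - 195y² = 1.
  Expand √195 as a continued fraction. a₀ = ⌊√195⌋ = 13; iterate m_{k+1} = d_k·a_k − m_k, d_{k+1} = (195 − m_{k+1}²)/d_k, a_{k+1} = ⌊(a₀ + m_{k+1})/d_{k+1}⌋ (starting m₀ = 0, d₀ = 1), with convergents p_k = a_k·p_{k-1} + p_{k-2}, q_k = a_k·q_{k-1} + q_{k-2} (p₋₁ = 1, q₋₁ = 0):
  k = 0: a₀ = 13; p₀/q₀ = 13/1; p₀² − 195·q₀² = 169 − 195 = -26.
  k = 1: m = 13, d = 26, a = ⌊(13 + 13)/26⌋ = 1; p/q = (1·13 + 1)/(1·1 + 0) = 14/1; p² − 195·q² = 196 − 195 = 1.
  The first convergent with p² − 195·q² = 1 gives the fundamental solution (x₁, y₁) = (14, 1).
Step 2: Apply the recurrence (x_{n+1}, y_{n+1}) = (x₁x_n + 195y₁y_n, x₁y_n + y₁x_n) repeatedly.
  From (x_1, y_1) = (14, 1): x_2 = 14·14 + 195·1·1 = 391; y_2 = 14·1 + 1·14 = 28.
  From (x_2, y_2) = (391, 28): x_3 = 14·391 + 195·1·28 = 10934; y_3 = 14·28 + 1·391 = 783.
Step 3: Verify x_3² - 195·y_3² = 119552356 - 119552355 = 1 (should be 1). ✓

(x_1, y_1) = (14, 1); (x_3, y_3) = (10934, 783).


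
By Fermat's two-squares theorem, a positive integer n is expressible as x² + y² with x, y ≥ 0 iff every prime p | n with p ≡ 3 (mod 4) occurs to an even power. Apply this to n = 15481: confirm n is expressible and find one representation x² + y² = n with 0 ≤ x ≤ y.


Step 1: Factor n = 15481 = 113 · 137.
Step 2: Check the mod-4 condition on each prime factor: 113 ≡ 1 (mod 4), exponent 1; 137 ≡ 1 (mod 4), exponent 1.
All primes ≡ 3 (mod 4) appear to even exponent (or don't appear), so by the two-squares theorem n IS expressible as a sum of two squares.
Step 3: Build a representation. Here n = 113 · 137 is a product of primes ≡ 1 (mod 4). Each prime p ≡ 1 (mod 4) is itself a sum of two squares; find a² by testing p − a² for a perfect square:
  113: 113 − 1² = 112, 113 − 2² = 109, 113 − 3² = 104, 113 − 4² = 97, 113 − 5² = 88, 113 − 6² = 77, 113 − 7² = 64 = 8² ⇒ 113 = 7² + 8².
  137: 137 − 1² = 136, 137 − 2² = 133, 137 − 3² = 128, 137 − 4² = 121 = 11² ⇒ 137 = 4² + 11².
  Combine using the Brahmagupta–Fibonacci identity (a² + b²)(c² + d²) = (ac − bd)² + (ad + bc)² = (ac + bd)² + (ad − bc)²:
  113 · 137 = 15481: from (7² + 8²)(4² + 11²), take (7·4 − 8·11, 7·11 + 8·4) = (28 − 88, 77 + 32) = (-60, 109); dropping signs (only squares matter) gives (60, 109); check 60² + 109² = 3600 + 11881 = 15481 ✓.
Step 4: Order so x ≤ y and verify: 60² + 109² = 3600 + 11881 = 15481 = n. ✓

n = 15481 = 60² + 109² (one valid representation with x ≤ y).


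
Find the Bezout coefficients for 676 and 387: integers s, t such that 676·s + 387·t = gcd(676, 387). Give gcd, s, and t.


Euclidean algorithm on (676, 387) — divide until remainder is 0:
  676 = 1 · 387 + 289
  387 = 1 · 289 + 98
  289 = 2 · 98 + 93
  98 = 1 · 93 + 5
  93 = 18 · 5 + 3
  5 = 1 · 3 + 2
  3 = 1 · 2 + 1
  2 = 2 · 1 + 0
gcd(676, 387) = 1.
Track Bezout coefficients alongside the remainders: start with r₀ = 676 = a·1 + b·0 (s = 1, t = 0) and r₁ = 387 = a·0 + b·1 (s = 0, t = 1); each new remainder r_{k+1} = r_{k-1} − q_k·r_k inherits s_{k+1} = s_{k-1} − q_k·s_k, t_{k+1} = t_{k-1} − q_k·t_k, so r_k = a·s_k + b·t_k at every step:
  q = 1: r = 289, s = 1 − 1·0 = 1, t = 0 − 1·1 = -1  (check: 676·1 + 387·(-1) = 289)
  q = 1: r = 98, s = 0 − 1·1 = -1, t = 1 − 1·(-1) = 2  (check: 676·(-1) + 387·2 = 98)
  q = 2: r = 93, s = 1 − 2·(-1) = 3, t = -1 − 2·2 = -5  (check: 676·3 + 387·(-5) = 93)
  q = 1: r = 5, s = -1 − 1·3 = -4, t = 2 − 1·(-5) = 7  (check: 676·(-4) + 387·7 = 5)
  q = 18: r = 3, s = 3 − 18·(-4) = 75, t = -5 − 18·7 = -131  (check: 676·75 + 387·(-131) = 3)
  q = 1: r = 2, s = -4 − 1·75 = -79, t = 7 − 1·(-131) = 138  (check: 676·(-79) + 387·138 = 2)
  q = 1: r = 1, s = 75 − 1·(-79) = 154, t = -131 − 1·138 = -269  (check: 676·154 + 387·(-269) = 1)
The row with r = 1 (the gcd) gives the Bezout coefficients s = 154, t = -269.
Result: 676 · (154) + 387 · (-269) = 1.

gcd(676, 387) = 1; s = 154, t = -269 (check: 676·154 + 387·(-269) = 1).


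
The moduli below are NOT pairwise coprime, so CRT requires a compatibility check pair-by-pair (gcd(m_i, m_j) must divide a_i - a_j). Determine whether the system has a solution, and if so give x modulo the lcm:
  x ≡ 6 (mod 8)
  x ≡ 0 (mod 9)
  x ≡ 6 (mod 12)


Moduli 8, 9, 12 are not pairwise coprime, so CRT works modulo lcm(m_i) when all pairwise compatibility conditions hold.
Pairwise compatibility: gcd(m_i, m_j) must divide a_i - a_j for every pair.
Merge one congruence at a time:
  Start: x ≡ 6 (mod 8).
  Combine with x ≡ 0 (mod 9): gcd(8, 9) = 1; 0 - 6 = -6, which IS divisible by 1, so compatible.
    Write x = 6 + 8·t and substitute into x ≡ 0 (mod 9): 8·t ≡ 0 − 6 = -6 (mod 9).
    Reduce coefficients mod 9: 8·t ≡ 3 (mod 9).
    The inverse of 8 mod 9 is 8 (since 8·8 = 64 = 7·9 + 1), so t ≡ 8·3 = 24 ≡ 6 (mod 9).
    Then x = 6 + 8·6 = 54, valid modulo lcm(8, 9) = 72: x ≡ 54 (mod 72).
  Combine with x ≡ 6 (mod 12): gcd(72, 12) = 12; 6 - 54 = -48, which IS divisible by 12, so compatible.
    Write x = 54 + 72·t and substitute into x ≡ 6 (mod 12): 72·t ≡ 6 − 54 = -48 (mod 12).
    Divide the congruence (and modulus) by g = 12: 6·t ≡ -4 (mod 1).
    Modulo 1 every t works; take t = 0.
    Then x = 54 + 72·0 = 54, valid modulo lcm(72, 12) = 72: x ≡ 54 (mod 72).
Verify: 54 mod 8 = 6, 54 mod 9 = 0, 54 mod 12 = 6.

x ≡ 54 (mod 72).


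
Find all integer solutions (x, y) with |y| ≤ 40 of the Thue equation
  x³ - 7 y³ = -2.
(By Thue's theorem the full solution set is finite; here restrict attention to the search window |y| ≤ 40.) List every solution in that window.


The equation is x³ - 7y³ = -2. For fixed y, x³ = 7·y³ − 2, so a solution requires the RHS to be a perfect cube.
Strategy: iterate y from -40 to 40, compute RHS = 7·y³ − 2, and check whether it is a (positive or negative) perfect cube.
Check small values of y:
  y = 0: RHS = -2 is not a perfect cube.
  y = 1: RHS = 5 is not a perfect cube.
  y = -1: RHS = -9 is not a perfect cube.
  y = 2: RHS = 54 is not a perfect cube.
  y = -2: RHS = -58 is not a perfect cube.
  y = 3: RHS = 187 is not a perfect cube.
  y = -3: RHS = -191 is not a perfect cube.
Continuing the search up to |y| = 40 finds no solutions either.
No (x, y) in the scanned range satisfies the equation.

No integer solutions with |y| ≤ 40.


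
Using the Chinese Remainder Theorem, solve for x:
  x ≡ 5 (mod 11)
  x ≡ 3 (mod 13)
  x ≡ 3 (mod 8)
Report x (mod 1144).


Moduli 11, 13, 8 are pairwise coprime; by CRT there is a unique solution modulo M = 11 · 13 · 8 = 1144.
Solve pairwise, accumulating the modulus:
  Start with x ≡ 5 (mod 11).
  Combine with x ≡ 3 (mod 13): since gcd(11, 13) = 1, we get a unique residue mod 143.
    Write x = 5 + 11·t and substitute into x ≡ 3 (mod 13): 11·t ≡ 3 − 5 = -2 (mod 13).
    Reduce coefficients mod 13: 11·t ≡ 11 (mod 13).
    The inverse of 11 mod 13 is 6 (since 11·6 = 66 = 5·13 + 1), so t ≡ 6·11 = 66 ≡ 1 (mod 13).
    Then x = 5 + 11·1 = 16, valid modulo lcm(11, 13) = 143: x ≡ 16 (mod 143).
  Combine with x ≡ 3 (mod 8): since gcd(143, 8) = 1, we get a unique residue mod 1144.
    Write x = 16 + 143·t and substitute into x ≡ 3 (mod 8): 143·t ≡ 3 − 16 = -13 (mod 8).
    Reduce coefficients mod 8: 7·t ≡ 3 (mod 8).
    The inverse of 7 mod 8 is 7 (since 7·7 = 49 = 6·8 + 1), so t ≡ 7·3 = 21 ≡ 5 (mod 8).
    Then x = 16 + 143·5 = 731, valid modulo lcm(143, 8) = 1144: x ≡ 731 (mod 1144).
Verify: 731 mod 11 = 5 ✓, 731 mod 13 = 3 ✓, 731 mod 8 = 3 ✓.

x ≡ 731 (mod 1144).


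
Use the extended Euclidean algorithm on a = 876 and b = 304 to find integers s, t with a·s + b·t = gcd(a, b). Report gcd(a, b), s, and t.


Euclidean algorithm on (876, 304) — divide until remainder is 0:
  876 = 2 · 304 + 268
  304 = 1 · 268 + 36
  268 = 7 · 36 + 16
  36 = 2 · 16 + 4
  16 = 4 · 4 + 0
gcd(876, 304) = 4.
Track Bezout coefficients alongside the remainders: start with r₀ = 876 = a·1 + b·0 (s = 1, t = 0) and r₁ = 304 = a·0 + b·1 (s = 0, t = 1); each new remainder r_{k+1} = r_{k-1} − q_k·r_k inherits s_{k+1} = s_{k-1} − q_k·s_k, t_{k+1} = t_{k-1} − q_k·t_k, so r_k = a·s_k + b·t_k at every step:
  q = 2: r = 268, s = 1 − 2·0 = 1, t = 0 − 2·1 = -2  (check: 876·1 + 304·(-2) = 268)
  q = 1: r = 36, s = 0 − 1·1 = -1, t = 1 − 1·(-2) = 3  (check: 876·(-1) + 304·3 = 36)
  q = 7: r = 16, s = 1 − 7·(-1) = 8, t = -2 − 7·3 = -23  (check: 876·8 + 304·(-23) = 16)
  q = 2: r = 4, s = -1 − 2·8 = -17, t = 3 − 2·(-23) = 49  (check: 876·(-17) + 304·49 = 4)
The row with r = 4 (the gcd) gives the Bezout coefficients s = -17, t = 49.
Result: 876 · (-17) + 304 · (49) = 4.

gcd(876, 304) = 4; s = -17, t = 49 (check: 876·(-17) + 304·49 = 4).


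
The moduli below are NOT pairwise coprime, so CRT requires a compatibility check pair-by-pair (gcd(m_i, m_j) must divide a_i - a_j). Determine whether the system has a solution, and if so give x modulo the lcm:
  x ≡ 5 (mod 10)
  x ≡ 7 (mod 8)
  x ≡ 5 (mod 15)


Moduli 10, 8, 15 are not pairwise coprime, so CRT works modulo lcm(m_i) when all pairwise compatibility conditions hold.
Pairwise compatibility: gcd(m_i, m_j) must divide a_i - a_j for every pair.
Merge one congruence at a time:
  Start: x ≡ 5 (mod 10).
  Combine with x ≡ 7 (mod 8): gcd(10, 8) = 2; 7 - 5 = 2, which IS divisible by 2, so compatible.
    Write x = 5 + 10·t and substitute into x ≡ 7 (mod 8): 10·t ≡ 7 − 5 = 2 (mod 8).
    Divide the congruence (and modulus) by g = 2: 5·t ≡ 1 (mod 4).
    Reduce coefficients mod 4: 1·t ≡ 1 (mod 4).
    So t ≡ 1 (mod 4).
    Then x = 5 + 10·1 = 15, valid modulo lcm(10, 8) = 40: x ≡ 15 (mod 40).
  Combine with x ≡ 5 (mod 15): gcd(40, 15) = 5; 5 - 15 = -10, which IS divisible by 5, so compatible.
    Write x = 15 + 40·t and substitute into x ≡ 5 (mod 15): 40·t ≡ 5 − 15 = -10 (mod 15).
    Divide the congruence (and modulus) by g = 5: 8·t ≡ -2 (mod 3).
    Reduce coefficients mod 3: 2·t ≡ 1 (mod 3).
    The inverse of 2 mod 3 is 2 (since 2·2 = 4 = 1·3 + 1), so t ≡ 2·1 = 2 ≡ 2 (mod 3).
    Then x = 15 + 40·2 = 95, valid modulo lcm(40, 15) = 120: x ≡ 95 (mod 120).
Verify: 95 mod 10 = 5, 95 mod 8 = 7, 95 mod 15 = 5.

x ≡ 95 (mod 120).


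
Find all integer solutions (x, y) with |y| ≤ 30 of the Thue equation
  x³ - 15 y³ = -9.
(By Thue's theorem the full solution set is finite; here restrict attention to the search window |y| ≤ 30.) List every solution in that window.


The equation is x³ - 15y³ = -9. For fixed y, x³ = 15·y³ − 9, so a solution requires the RHS to be a perfect cube.
Strategy: iterate y from -30 to 30, compute RHS = 15·y³ − 9, and check whether it is a (positive or negative) perfect cube.
Check small values of y:
  y = 0: RHS = -9 is not a perfect cube.
  y = 1: RHS = 6 is not a perfect cube.
  y = -1: RHS = -24 is not a perfect cube.
  y = 2: RHS = 111 is not a perfect cube.
  y = -2: RHS = -129 is not a perfect cube.
  y = 3: RHS = 396 is not a perfect cube.
  y = -3: RHS = -414 is not a perfect cube.
Continuing the search up to |y| = 30 finds no solutions either.
No (x, y) in the scanned range satisfies the equation.

No integer solutions with |y| ≤ 30.


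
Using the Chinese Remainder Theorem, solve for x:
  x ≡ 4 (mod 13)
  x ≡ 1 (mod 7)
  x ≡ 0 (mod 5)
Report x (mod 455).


Moduli 13, 7, 5 are pairwise coprime; by CRT there is a unique solution modulo M = 13 · 7 · 5 = 455.
Solve pairwise, accumulating the modulus:
  Start with x ≡ 4 (mod 13).
  Combine with x ≡ 1 (mod 7): since gcd(13, 7) = 1, we get a unique residue mod 91.
    Write x = 4 + 13·t and substitute into x ≡ 1 (mod 7): 13·t ≡ 1 − 4 = -3 (mod 7).
    Reduce coefficients mod 7: 6·t ≡ 4 (mod 7).
    The inverse of 6 mod 7 is 6 (since 6·6 = 36 = 5·7 + 1), so t ≡ 6·4 = 24 ≡ 3 (mod 7).
    Then x = 4 + 13·3 = 43, valid modulo lcm(13, 7) = 91: x ≡ 43 (mod 91).
  Combine with x ≡ 0 (mod 5): since gcd(91, 5) = 1, we get a unique residue mod 455.
    Write x = 43 + 91·t and substitute into x ≡ 0 (mod 5): 91·t ≡ 0 − 43 = -43 (mod 5).
    Reduce coefficients mod 5: 1·t ≡ 2 (mod 5).
    So t ≡ 2 (mod 5).
    Then x = 43 + 91·2 = 225, valid modulo lcm(91, 5) = 455: x ≡ 225 (mod 455).
Verify: 225 mod 13 = 4 ✓, 225 mod 7 = 1 ✓, 225 mod 5 = 0 ✓.

x ≡ 225 (mod 455).


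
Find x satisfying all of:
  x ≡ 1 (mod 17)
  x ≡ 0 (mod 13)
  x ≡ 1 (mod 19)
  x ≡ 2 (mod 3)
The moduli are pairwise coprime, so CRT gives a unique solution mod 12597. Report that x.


Product of moduli M = 17 · 13 · 19 · 3 = 12597.
Merge one congruence at a time:
  Start: x ≡ 1 (mod 17).
  Combine with x ≡ 0 (mod 13); new modulus lcm = 221.
    Write x = 1 + 17·t and substitute into x ≡ 0 (mod 13): 17·t ≡ 0 − 1 = -1 (mod 13).
    Reduce coefficients mod 13: 4·t ≡ 12 (mod 13).
    The inverse of 4 mod 13 is 10 (since 4·10 = 40 = 3·13 + 1), so t ≡ 10·12 = 120 ≡ 3 (mod 13).
    Then x = 1 + 17·3 = 52, valid modulo lcm(17, 13) = 221: x ≡ 52 (mod 221).
  Combine with x ≡ 1 (mod 19); new modulus lcm = 4199.
    Write x = 52 + 221·t and substitute into x ≡ 1 (mod 19): 221·t ≡ 1 − 52 = -51 (mod 19).
    Reduce coefficients mod 19: 12·t ≡ 6 (mod 19).
    The inverse of 12 mod 19 is 8 (since 12·8 = 96 = 5·19 + 1), so t ≡ 8·6 = 48 ≡ 10 (mod 19).
    Then x = 52 + 221·10 = 2262, valid modulo lcm(221, 19) = 4199: x ≡ 2262 (mod 4199).
  Combine with x ≡ 2 (mod 3); new modulus lcm = 12597.
    Write x = 2262 + 4199·t and substitute into x ≡ 2 (mod 3): 4199·t ≡ 2 − 2262 = -2260 (mod 3).
    Reduce coefficients mod 3: 2·t ≡ 2 (mod 3).
    The inverse of 2 mod 3 is 2 (since 2·2 = 4 = 1·3 + 1), so t ≡ 2·2 = 4 ≡ 1 (mod 3).
    Then x = 2262 + 4199·1 = 6461, valid modulo lcm(4199, 3) = 12597: x ≡ 6461 (mod 12597).
Verify against each original: 6461 mod 17 = 1, 6461 mod 13 = 0, 6461 mod 19 = 1, 6461 mod 3 = 2.

x ≡ 6461 (mod 12597).


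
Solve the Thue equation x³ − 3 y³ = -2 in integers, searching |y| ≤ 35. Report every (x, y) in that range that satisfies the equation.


The equation is x³ - 3y³ = -2. For fixed y, x³ = 3·y³ − 2, so a solution requires the RHS to be a perfect cube.
Strategy: iterate y from -35 to 35, compute RHS = 3·y³ − 2, and check whether it is a (positive or negative) perfect cube.
Check small values of y:
  y = 0: RHS = -2 is not a perfect cube.
  y = 1: RHS = 1 = (1)³ ⇒ x = 1 works.
  y = -1: RHS = -5 is not a perfect cube.
  y = 2: RHS = 22 is not a perfect cube.
  y = -2: RHS = -26 is not a perfect cube.
  y = 3: RHS = 79 is not a perfect cube.
  y = -3: RHS = -83 is not a perfect cube.
Continuing the search up to |y| = 35 finds no further solutions beyond those listed.
Collected solutions: (1, 1).

Solutions (with |y| ≤ 35): (1, 1).


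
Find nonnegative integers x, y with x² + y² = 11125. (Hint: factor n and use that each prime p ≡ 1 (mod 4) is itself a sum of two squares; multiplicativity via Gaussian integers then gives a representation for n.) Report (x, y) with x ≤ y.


Step 1: Factor n = 11125 = 5^3 · 89.
Step 2: Check the mod-4 condition on each prime factor: 5 ≡ 1 (mod 4), exponent 3; 89 ≡ 1 (mod 4), exponent 1.
All primes ≡ 3 (mod 4) appear to even exponent (or don't appear), so by the two-squares theorem n IS expressible as a sum of two squares.
Step 3: Build a representation. Group n = k² · m with k = 5 and m = 5 · 89 = 445 (a product of primes ≡ 1 (mod 4)); a representation of m scales to one of n via (k·x)² + (k·y)² = k²(x² + y²). Each prime p ≡ 1 (mod 4) is itself a sum of two squares; find a² by testing p − a² for a perfect square:
  5: 5 − 1² = 4 = 2² ⇒ 5 = 1² + 2².
  89: 89 − 1² = 88, 89 − 2² = 85, 89 − 3² = 80, 89 − 4² = 73, 89 − 5² = 64 = 8² ⇒ 89 = 5² + 8².
  Combine using the Brahmagupta–Fibonacci identity (a² + b²)(c² + d²) = (ac − bd)² + (ad + bc)² = (ac + bd)² + (ad − bc)²:
  5 · 89 = 445: from (1² + 2²)(5² + 8²), take (1·5 − 2·8, 1·8 + 2·5) = (5 − 16, 8 + 10) = (-11, 18); dropping signs (only squares matter) gives (11, 18); check 11² + 18² = 121 + 324 = 445 ✓.
  Scale by k = 5: (5·11, 5·18) = (55, 90).
Step 4: Order so x ≤ y and verify: 55² + 90² = 3025 + 8100 = 11125 = n. ✓

n = 11125 = 55² + 90² (one valid representation with x ≤ y).


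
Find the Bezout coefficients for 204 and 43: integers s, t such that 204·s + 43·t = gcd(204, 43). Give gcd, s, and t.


Euclidean algorithm on (204, 43) — divide until remainder is 0:
  204 = 4 · 43 + 32
  43 = 1 · 32 + 11
  32 = 2 · 11 + 10
  11 = 1 · 10 + 1
  10 = 10 · 1 + 0
gcd(204, 43) = 1.
Track Bezout coefficients alongside the remainders: start with r₀ = 204 = a·1 + b·0 (s = 1, t = 0) and r₁ = 43 = a·0 + b·1 (s = 0, t = 1); each new remainder r_{k+1} = r_{k-1} − q_k·r_k inherits s_{k+1} = s_{k-1} − q_k·s_k, t_{k+1} = t_{k-1} − q_k·t_k, so r_k = a·s_k + b·t_k at every step:
  q = 4: r = 32, s = 1 − 4·0 = 1, t = 0 − 4·1 = -4  (check: 204·1 + 43·(-4) = 32)
  q = 1: r = 11, s = 0 − 1·1 = -1, t = 1 − 1·(-4) = 5  (check: 204·(-1) + 43·5 = 11)
  q = 2: r = 10, s = 1 − 2·(-1) = 3, t = -4 − 2·5 = -14  (check: 204·3 + 43·(-14) = 10)
  q = 1: r = 1, s = -1 − 1·3 = -4, t = 5 − 1·(-14) = 19  (check: 204·(-4) + 43·19 = 1)
The row with r = 1 (the gcd) gives the Bezout coefficients s = -4, t = 19.
Result: 204 · (-4) + 43 · (19) = 1.

gcd(204, 43) = 1; s = -4, t = 19 (check: 204·(-4) + 43·19 = 1).


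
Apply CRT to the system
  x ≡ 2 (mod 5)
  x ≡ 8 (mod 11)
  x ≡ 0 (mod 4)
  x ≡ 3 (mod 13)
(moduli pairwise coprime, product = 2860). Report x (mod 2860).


Product of moduli M = 5 · 11 · 4 · 13 = 2860.
Merge one congruence at a time:
  Start: x ≡ 2 (mod 5).
  Combine with x ≡ 8 (mod 11); new modulus lcm = 55.
    Write x = 2 + 5·t and substitute into x ≡ 8 (mod 11): 5·t ≡ 8 − 2 = 6 (mod 11).
    The inverse of 5 mod 11 is 9 (since 5·9 = 45 = 4·11 + 1), so t ≡ 9·6 = 54 ≡ 10 (mod 11).
    Then x = 2 + 5·10 = 52, valid modulo lcm(5, 11) = 55: x ≡ 52 (mod 55).
  Combine with x ≡ 0 (mod 4); new modulus lcm = 220.
    Write x = 52 + 55·t and substitute into x ≡ 0 (mod 4): 55·t ≡ 0 − 52 = -52 (mod 4).
    Reduce coefficients mod 4: 3·t ≡ 0 (mod 4).
    The inverse of 3 mod 4 is 3 (since 3·3 = 9 = 2·4 + 1), so t ≡ 3·0 = 0 ≡ 0 (mod 4).
    Then x = 52 + 55·0 = 52, valid modulo lcm(55, 4) = 220: x ≡ 52 (mod 220).
  Combine with x ≡ 3 (mod 13); new modulus lcm = 2860.
    Write x = 52 + 220·t and substitute into x ≡ 3 (mod 13): 220·t ≡ 3 − 52 = -49 (mod 13).
    Reduce coefficients mod 13: 12·t ≡ 3 (mod 13).
    The inverse of 12 mod 13 is 12 (since 12·12 = 144 = 11·13 + 1), so t ≡ 12·3 = 36 ≡ 10 (mod 13).
    Then x = 52 + 220·10 = 2252, valid modulo lcm(220, 13) = 2860: x ≡ 2252 (mod 2860).
Verify against each original: 2252 mod 5 = 2, 2252 mod 11 = 8, 2252 mod 4 = 0, 2252 mod 13 = 3.

x ≡ 2252 (mod 2860).


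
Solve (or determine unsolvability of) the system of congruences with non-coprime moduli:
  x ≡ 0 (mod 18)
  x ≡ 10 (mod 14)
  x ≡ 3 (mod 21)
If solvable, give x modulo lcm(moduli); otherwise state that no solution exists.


Moduli 18, 14, 21 are not pairwise coprime, so CRT works modulo lcm(m_i) when all pairwise compatibility conditions hold.
Pairwise compatibility: gcd(m_i, m_j) must divide a_i - a_j for every pair.
Merge one congruence at a time:
  Start: x ≡ 0 (mod 18).
  Combine with x ≡ 10 (mod 14): gcd(18, 14) = 2; 10 - 0 = 10, which IS divisible by 2, so compatible.
    Write x = 0 + 18·t and substitute into x ≡ 10 (mod 14): 18·t ≡ 10 − 0 = 10 (mod 14).
    Divide the congruence (and modulus) by g = 2: 9·t ≡ 5 (mod 7).
    Reduce coefficients mod 7: 2·t ≡ 5 (mod 7).
    The inverse of 2 mod 7 is 4 (since 2·4 = 8 = 1·7 + 1), so t ≡ 4·5 = 20 ≡ 6 (mod 7).
    Then x = 0 + 18·6 = 108, valid modulo lcm(18, 14) = 126: x ≡ 108 (mod 126).
  Combine with x ≡ 3 (mod 21): gcd(126, 21) = 21; 3 - 108 = -105, which IS divisible by 21, so compatible.
    Write x = 108 + 126·t and substitute into x ≡ 3 (mod 21): 126·t ≡ 3 − 108 = -105 (mod 21).
    Divide the congruence (and modulus) by g = 21: 6·t ≡ -5 (mod 1).
    Modulo 1 every t works; take t = 0.
    Then x = 108 + 126·0 = 108, valid modulo lcm(126, 21) = 126: x ≡ 108 (mod 126).
Verify: 108 mod 18 = 0, 108 mod 14 = 10, 108 mod 21 = 3.

x ≡ 108 (mod 126).


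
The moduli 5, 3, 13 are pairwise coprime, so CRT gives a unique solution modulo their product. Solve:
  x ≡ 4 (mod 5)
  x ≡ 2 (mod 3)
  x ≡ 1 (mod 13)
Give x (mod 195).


Moduli 5, 3, 13 are pairwise coprime; by CRT there is a unique solution modulo M = 5 · 3 · 13 = 195.
Solve pairwise, accumulating the modulus:
  Start with x ≡ 4 (mod 5).
  Combine with x ≡ 2 (mod 3): since gcd(5, 3) = 1, we get a unique residue mod 15.
    Write x = 4 + 5·t and substitute into x ≡ 2 (mod 3): 5·t ≡ 2 − 4 = -2 (mod 3).
    Reduce coefficients mod 3: 2·t ≡ 1 (mod 3).
    The inverse of 2 mod 3 is 2 (since 2·2 = 4 = 1·3 + 1), so t ≡ 2·1 = 2 ≡ 2 (mod 3).
    Then x = 4 + 5·2 = 14, valid modulo lcm(5, 3) = 15: x ≡ 14 (mod 15).
  Combine with x ≡ 1 (mod 13): since gcd(15, 13) = 1, we get a unique residue mod 195.
    Write x = 14 + 15·t and substitute into x ≡ 1 (mod 13): 15·t ≡ 1 − 14 = -13 (mod 13).
    Reduce coefficients mod 13: 2·t ≡ 0 (mod 13).
    The inverse of 2 mod 13 is 7 (since 2·7 = 14 = 1·13 + 1), so t ≡ 7·0 = 0 ≡ 0 (mod 13).
    Then x = 14 + 15·0 = 14, valid modulo lcm(15, 13) = 195: x ≡ 14 (mod 195).
Verify: 14 mod 5 = 4 ✓, 14 mod 3 = 2 ✓, 14 mod 13 = 1 ✓.

x ≡ 14 (mod 195).


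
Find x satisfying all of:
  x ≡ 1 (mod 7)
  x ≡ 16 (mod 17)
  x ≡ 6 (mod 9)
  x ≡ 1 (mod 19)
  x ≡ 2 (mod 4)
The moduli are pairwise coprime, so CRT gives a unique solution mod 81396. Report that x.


Product of moduli M = 7 · 17 · 9 · 19 · 4 = 81396.
Merge one congruence at a time:
  Start: x ≡ 1 (mod 7).
  Combine with x ≡ 16 (mod 17); new modulus lcm = 119.
    Write x = 1 + 7·t and substitute into x ≡ 16 (mod 17): 7·t ≡ 16 − 1 = 15 (mod 17).
    The inverse of 7 mod 17 is 5 (since 7·5 = 35 = 2·17 + 1), so t ≡ 5·15 = 75 ≡ 7 (mod 17).
    Then x = 1 + 7·7 = 50, valid modulo lcm(7, 17) = 119: x ≡ 50 (mod 119).
  Combine with x ≡ 6 (mod 9); new modulus lcm = 1071.
    Write x = 50 + 119·t and substitute into x ≡ 6 (mod 9): 119·t ≡ 6 − 50 = -44 (mod 9).
    Reduce coefficients mod 9: 2·t ≡ 1 (mod 9).
    The inverse of 2 mod 9 is 5 (since 2·5 = 10 = 1·9 + 1), so t ≡ 5·1 = 5 ≡ 5 (mod 9).
    Then x = 50 + 119·5 = 645, valid modulo lcm(119, 9) = 1071: x ≡ 645 (mod 1071).
  Combine with x ≡ 1 (mod 19); new modulus lcm = 20349.
    Write x = 645 + 1071·t and substitute into x ≡ 1 (mod 19): 1071·t ≡ 1 − 645 = -644 (mod 19).
    Reduce coefficients mod 19: 7·t ≡ 2 (mod 19).
    The inverse of 7 mod 19 is 11 (since 7·11 = 77 = 4·19 + 1), so t ≡ 11·2 = 22 ≡ 3 (mod 19).
    Then x = 645 + 1071·3 = 3858, valid modulo lcm(1071, 19) = 20349: x ≡ 3858 (mod 20349).
  Combine with x ≡ 2 (mod 4); new modulus lcm = 81396.
    Write x = 3858 + 20349·t and substitute into x ≡ 2 (mod 4): 20349·t ≡ 2 − 3858 = -3856 (mod 4).
    Reduce coefficients mod 4: 1·t ≡ 0 (mod 4).
    So t ≡ 0 (mod 4).
    Then x = 3858 + 20349·0 = 3858, valid modulo lcm(20349, 4) = 81396: x ≡ 3858 (mod 81396).
Verify against each original: 3858 mod 7 = 1, 3858 mod 17 = 16, 3858 mod 9 = 6, 3858 mod 19 = 1, 3858 mod 4 = 2.

x ≡ 3858 (mod 81396).


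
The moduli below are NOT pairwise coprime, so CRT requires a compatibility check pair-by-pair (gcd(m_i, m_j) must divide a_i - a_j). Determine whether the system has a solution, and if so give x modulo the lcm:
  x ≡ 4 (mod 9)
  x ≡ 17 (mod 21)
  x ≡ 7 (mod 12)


Moduli 9, 21, 12 are not pairwise coprime, so CRT works modulo lcm(m_i) when all pairwise compatibility conditions hold.
Pairwise compatibility: gcd(m_i, m_j) must divide a_i - a_j for every pair.
Merge one congruence at a time:
  Start: x ≡ 4 (mod 9).
  Combine with x ≡ 17 (mod 21): gcd(9, 21) = 3, and 17 - 4 = 13 is NOT divisible by 3.
    ⇒ system is inconsistent (no integer solution).

No solution (the system is inconsistent).


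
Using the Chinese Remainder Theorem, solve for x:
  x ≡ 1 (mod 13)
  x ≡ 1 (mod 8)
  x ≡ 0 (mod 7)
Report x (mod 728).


Moduli 13, 8, 7 are pairwise coprime; by CRT there is a unique solution modulo M = 13 · 8 · 7 = 728.
Solve pairwise, accumulating the modulus:
  Start with x ≡ 1 (mod 13).
  Combine with x ≡ 1 (mod 8): since gcd(13, 8) = 1, we get a unique residue mod 104.
    Write x = 1 + 13·t and substitute into x ≡ 1 (mod 8): 13·t ≡ 1 − 1 = 0 (mod 8).
    Reduce coefficients mod 8: 5·t ≡ 0 (mod 8).
    The inverse of 5 mod 8 is 5 (since 5·5 = 25 = 3·8 + 1), so t ≡ 5·0 = 0 ≡ 0 (mod 8).
    Then x = 1 + 13·0 = 1, valid modulo lcm(13, 8) = 104: x ≡ 1 (mod 104).
  Combine with x ≡ 0 (mod 7): since gcd(104, 7) = 1, we get a unique residue mod 728.
    Write x = 1 + 104·t and substitute into x ≡ 0 (mod 7): 104·t ≡ 0 − 1 = -1 (mod 7).
    Reduce coefficients mod 7: 6·t ≡ 6 (mod 7).
    The inverse of 6 mod 7 is 6 (since 6·6 = 36 = 5·7 + 1), so t ≡ 6·6 = 36 ≡ 1 (mod 7).
    Then x = 1 + 104·1 = 105, valid modulo lcm(104, 7) = 728: x ≡ 105 (mod 728).
Verify: 105 mod 13 = 1 ✓, 105 mod 8 = 1 ✓, 105 mod 7 = 0 ✓.

x ≡ 105 (mod 728).


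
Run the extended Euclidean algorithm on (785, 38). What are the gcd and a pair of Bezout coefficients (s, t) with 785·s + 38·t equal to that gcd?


Euclidean algorithm on (785, 38) — divide until remainder is 0:
  785 = 20 · 38 + 25
  38 = 1 · 25 + 13
  25 = 1 · 13 + 12
  13 = 1 · 12 + 1
  12 = 12 · 1 + 0
gcd(785, 38) = 1.
Track Bezout coefficients alongside the remainders: start with r₀ = 785 = a·1 + b·0 (s = 1, t = 0) and r₁ = 38 = a·0 + b·1 (s = 0, t = 1); each new remainder r_{k+1} = r_{k-1} − q_k·r_k inherits s_{k+1} = s_{k-1} − q_k·s_k, t_{k+1} = t_{k-1} − q_k·t_k, so r_k = a·s_k + b·t_k at every step:
  q = 20: r = 25, s = 1 − 20·0 = 1, t = 0 − 20·1 = -20  (check: 785·1 + 38·(-20) = 25)
  q = 1: r = 13, s = 0 − 1·1 = -1, t = 1 − 1·(-20) = 21  (check: 785·(-1) + 38·21 = 13)
  q = 1: r = 12, s = 1 − 1·(-1) = 2, t = -20 − 1·21 = -41  (check: 785·2 + 38·(-41) = 12)
  q = 1: r = 1, s = -1 − 1·2 = -3, t = 21 − 1·(-41) = 62  (check: 785·(-3) + 38·62 = 1)
The row with r = 1 (the gcd) gives the Bezout coefficients s = -3, t = 62.
Result: 785 · (-3) + 38 · (62) = 1.

gcd(785, 38) = 1; s = -3, t = 62 (check: 785·(-3) + 38·62 = 1).
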